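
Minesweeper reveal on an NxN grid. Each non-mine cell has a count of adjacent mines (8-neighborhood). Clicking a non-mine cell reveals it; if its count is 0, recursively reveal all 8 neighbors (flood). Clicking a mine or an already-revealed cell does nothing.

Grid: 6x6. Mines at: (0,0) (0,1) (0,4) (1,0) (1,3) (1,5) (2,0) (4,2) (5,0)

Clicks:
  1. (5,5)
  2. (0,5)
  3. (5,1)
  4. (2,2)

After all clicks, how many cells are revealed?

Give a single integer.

Answer: 15

Derivation:
Click 1 (5,5) count=0: revealed 12 new [(2,3) (2,4) (2,5) (3,3) (3,4) (3,5) (4,3) (4,4) (4,5) (5,3) (5,4) (5,5)] -> total=12
Click 2 (0,5) count=2: revealed 1 new [(0,5)] -> total=13
Click 3 (5,1) count=2: revealed 1 new [(5,1)] -> total=14
Click 4 (2,2) count=1: revealed 1 new [(2,2)] -> total=15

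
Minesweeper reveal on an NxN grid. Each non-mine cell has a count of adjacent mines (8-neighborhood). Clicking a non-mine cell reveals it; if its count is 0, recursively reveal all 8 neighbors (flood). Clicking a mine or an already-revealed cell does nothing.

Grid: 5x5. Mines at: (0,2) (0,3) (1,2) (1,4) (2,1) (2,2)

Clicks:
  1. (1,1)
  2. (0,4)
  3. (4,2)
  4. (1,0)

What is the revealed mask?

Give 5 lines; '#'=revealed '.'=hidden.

Answer: ....#
##...
...##
#####
#####

Derivation:
Click 1 (1,1) count=4: revealed 1 new [(1,1)] -> total=1
Click 2 (0,4) count=2: revealed 1 new [(0,4)] -> total=2
Click 3 (4,2) count=0: revealed 12 new [(2,3) (2,4) (3,0) (3,1) (3,2) (3,3) (3,4) (4,0) (4,1) (4,2) (4,3) (4,4)] -> total=14
Click 4 (1,0) count=1: revealed 1 new [(1,0)] -> total=15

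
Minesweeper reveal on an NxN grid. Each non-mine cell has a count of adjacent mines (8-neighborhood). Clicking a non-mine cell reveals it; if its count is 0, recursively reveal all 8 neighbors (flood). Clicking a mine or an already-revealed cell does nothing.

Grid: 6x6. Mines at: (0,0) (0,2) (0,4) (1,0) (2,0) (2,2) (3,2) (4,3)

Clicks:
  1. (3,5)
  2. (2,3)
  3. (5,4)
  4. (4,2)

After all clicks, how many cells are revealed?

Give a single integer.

Click 1 (3,5) count=0: revealed 13 new [(1,3) (1,4) (1,5) (2,3) (2,4) (2,5) (3,3) (3,4) (3,5) (4,4) (4,5) (5,4) (5,5)] -> total=13
Click 2 (2,3) count=2: revealed 0 new [(none)] -> total=13
Click 3 (5,4) count=1: revealed 0 new [(none)] -> total=13
Click 4 (4,2) count=2: revealed 1 new [(4,2)] -> total=14

Answer: 14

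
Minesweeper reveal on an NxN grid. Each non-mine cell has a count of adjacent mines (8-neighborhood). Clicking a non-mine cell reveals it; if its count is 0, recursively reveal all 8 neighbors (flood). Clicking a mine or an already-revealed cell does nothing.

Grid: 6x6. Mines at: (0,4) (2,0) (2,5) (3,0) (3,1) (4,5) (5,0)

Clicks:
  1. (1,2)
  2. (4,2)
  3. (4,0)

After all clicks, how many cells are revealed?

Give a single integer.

Answer: 25

Derivation:
Click 1 (1,2) count=0: revealed 24 new [(0,0) (0,1) (0,2) (0,3) (1,0) (1,1) (1,2) (1,3) (1,4) (2,1) (2,2) (2,3) (2,4) (3,2) (3,3) (3,4) (4,1) (4,2) (4,3) (4,4) (5,1) (5,2) (5,3) (5,4)] -> total=24
Click 2 (4,2) count=1: revealed 0 new [(none)] -> total=24
Click 3 (4,0) count=3: revealed 1 new [(4,0)] -> total=25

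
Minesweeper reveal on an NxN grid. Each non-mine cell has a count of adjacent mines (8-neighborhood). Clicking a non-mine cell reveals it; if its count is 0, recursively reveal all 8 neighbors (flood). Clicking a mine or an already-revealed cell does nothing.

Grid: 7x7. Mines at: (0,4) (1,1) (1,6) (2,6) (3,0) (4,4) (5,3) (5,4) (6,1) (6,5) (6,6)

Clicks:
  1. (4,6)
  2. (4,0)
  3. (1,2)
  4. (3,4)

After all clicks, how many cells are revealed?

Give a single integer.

Answer: 9

Derivation:
Click 1 (4,6) count=0: revealed 6 new [(3,5) (3,6) (4,5) (4,6) (5,5) (5,6)] -> total=6
Click 2 (4,0) count=1: revealed 1 new [(4,0)] -> total=7
Click 3 (1,2) count=1: revealed 1 new [(1,2)] -> total=8
Click 4 (3,4) count=1: revealed 1 new [(3,4)] -> total=9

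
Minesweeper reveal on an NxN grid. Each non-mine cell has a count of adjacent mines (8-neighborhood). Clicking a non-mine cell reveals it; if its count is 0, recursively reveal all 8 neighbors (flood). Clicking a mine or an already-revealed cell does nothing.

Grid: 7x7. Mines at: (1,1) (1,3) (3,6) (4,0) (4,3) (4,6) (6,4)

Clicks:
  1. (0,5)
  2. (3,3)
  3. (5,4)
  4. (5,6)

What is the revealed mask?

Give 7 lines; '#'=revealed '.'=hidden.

Answer: ....###
....###
....###
...#...
.......
....#.#
.......

Derivation:
Click 1 (0,5) count=0: revealed 9 new [(0,4) (0,5) (0,6) (1,4) (1,5) (1,6) (2,4) (2,5) (2,6)] -> total=9
Click 2 (3,3) count=1: revealed 1 new [(3,3)] -> total=10
Click 3 (5,4) count=2: revealed 1 new [(5,4)] -> total=11
Click 4 (5,6) count=1: revealed 1 new [(5,6)] -> total=12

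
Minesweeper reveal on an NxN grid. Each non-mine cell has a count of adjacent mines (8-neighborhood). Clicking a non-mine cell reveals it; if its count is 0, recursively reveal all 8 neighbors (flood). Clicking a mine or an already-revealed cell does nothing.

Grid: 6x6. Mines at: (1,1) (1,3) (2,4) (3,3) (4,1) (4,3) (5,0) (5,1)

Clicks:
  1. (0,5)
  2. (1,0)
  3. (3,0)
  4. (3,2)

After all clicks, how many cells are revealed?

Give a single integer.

Answer: 7

Derivation:
Click 1 (0,5) count=0: revealed 4 new [(0,4) (0,5) (1,4) (1,5)] -> total=4
Click 2 (1,0) count=1: revealed 1 new [(1,0)] -> total=5
Click 3 (3,0) count=1: revealed 1 new [(3,0)] -> total=6
Click 4 (3,2) count=3: revealed 1 new [(3,2)] -> total=7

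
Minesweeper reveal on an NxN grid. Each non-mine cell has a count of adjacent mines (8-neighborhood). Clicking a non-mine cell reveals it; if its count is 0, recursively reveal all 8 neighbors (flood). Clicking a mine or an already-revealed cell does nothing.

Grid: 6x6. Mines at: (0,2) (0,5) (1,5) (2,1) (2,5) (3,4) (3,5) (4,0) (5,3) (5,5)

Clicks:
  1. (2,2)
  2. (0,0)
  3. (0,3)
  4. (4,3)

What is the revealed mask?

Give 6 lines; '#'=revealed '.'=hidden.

Click 1 (2,2) count=1: revealed 1 new [(2,2)] -> total=1
Click 2 (0,0) count=0: revealed 4 new [(0,0) (0,1) (1,0) (1,1)] -> total=5
Click 3 (0,3) count=1: revealed 1 new [(0,3)] -> total=6
Click 4 (4,3) count=2: revealed 1 new [(4,3)] -> total=7

Answer: ##.#..
##....
..#...
......
...#..
......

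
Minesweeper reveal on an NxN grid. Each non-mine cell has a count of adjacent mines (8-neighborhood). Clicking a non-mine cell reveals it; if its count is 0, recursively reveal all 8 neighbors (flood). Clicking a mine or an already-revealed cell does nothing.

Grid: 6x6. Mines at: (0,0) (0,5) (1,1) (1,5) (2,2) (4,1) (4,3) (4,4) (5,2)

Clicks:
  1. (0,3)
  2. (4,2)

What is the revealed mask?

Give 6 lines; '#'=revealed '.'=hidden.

Answer: ..###.
..###.
......
......
..#...
......

Derivation:
Click 1 (0,3) count=0: revealed 6 new [(0,2) (0,3) (0,4) (1,2) (1,3) (1,4)] -> total=6
Click 2 (4,2) count=3: revealed 1 new [(4,2)] -> total=7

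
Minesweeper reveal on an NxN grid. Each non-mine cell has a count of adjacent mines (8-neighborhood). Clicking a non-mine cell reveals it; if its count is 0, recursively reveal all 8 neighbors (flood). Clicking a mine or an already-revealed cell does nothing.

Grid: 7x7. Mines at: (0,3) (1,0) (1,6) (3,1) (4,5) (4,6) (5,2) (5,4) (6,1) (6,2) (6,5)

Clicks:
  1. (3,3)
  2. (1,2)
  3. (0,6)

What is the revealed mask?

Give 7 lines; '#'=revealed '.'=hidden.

Answer: ......#
..####.
..####.
..####.
..###..
.......
.......

Derivation:
Click 1 (3,3) count=0: revealed 15 new [(1,2) (1,3) (1,4) (1,5) (2,2) (2,3) (2,4) (2,5) (3,2) (3,3) (3,4) (3,5) (4,2) (4,3) (4,4)] -> total=15
Click 2 (1,2) count=1: revealed 0 new [(none)] -> total=15
Click 3 (0,6) count=1: revealed 1 new [(0,6)] -> total=16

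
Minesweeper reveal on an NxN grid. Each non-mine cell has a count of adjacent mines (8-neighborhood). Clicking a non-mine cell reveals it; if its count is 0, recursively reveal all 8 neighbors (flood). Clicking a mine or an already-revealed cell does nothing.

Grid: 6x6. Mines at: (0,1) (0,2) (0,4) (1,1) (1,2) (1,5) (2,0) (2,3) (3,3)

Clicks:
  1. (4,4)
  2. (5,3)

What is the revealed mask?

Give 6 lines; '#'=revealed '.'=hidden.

Click 1 (4,4) count=1: revealed 1 new [(4,4)] -> total=1
Click 2 (5,3) count=0: revealed 18 new [(2,4) (2,5) (3,0) (3,1) (3,2) (3,4) (3,5) (4,0) (4,1) (4,2) (4,3) (4,5) (5,0) (5,1) (5,2) (5,3) (5,4) (5,5)] -> total=19

Answer: ......
......
....##
###.##
######
######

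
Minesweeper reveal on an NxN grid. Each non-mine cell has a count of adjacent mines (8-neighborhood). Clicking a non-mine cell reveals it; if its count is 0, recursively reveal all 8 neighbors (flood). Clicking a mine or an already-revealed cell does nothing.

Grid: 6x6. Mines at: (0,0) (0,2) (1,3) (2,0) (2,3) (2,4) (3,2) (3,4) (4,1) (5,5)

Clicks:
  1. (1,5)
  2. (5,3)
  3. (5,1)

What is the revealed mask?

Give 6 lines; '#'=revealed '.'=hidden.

Answer: ......
.....#
......
......
..###.
.####.

Derivation:
Click 1 (1,5) count=1: revealed 1 new [(1,5)] -> total=1
Click 2 (5,3) count=0: revealed 6 new [(4,2) (4,3) (4,4) (5,2) (5,3) (5,4)] -> total=7
Click 3 (5,1) count=1: revealed 1 new [(5,1)] -> total=8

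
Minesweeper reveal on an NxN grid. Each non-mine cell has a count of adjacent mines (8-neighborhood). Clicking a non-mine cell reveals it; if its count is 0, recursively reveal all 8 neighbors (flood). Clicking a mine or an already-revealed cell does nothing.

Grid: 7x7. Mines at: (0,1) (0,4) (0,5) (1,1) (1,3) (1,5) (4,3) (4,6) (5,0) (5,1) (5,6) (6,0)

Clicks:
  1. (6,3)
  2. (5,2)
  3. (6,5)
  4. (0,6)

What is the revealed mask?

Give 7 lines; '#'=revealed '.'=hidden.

Answer: ......#
.......
.......
.......
.......
..####.
..####.

Derivation:
Click 1 (6,3) count=0: revealed 8 new [(5,2) (5,3) (5,4) (5,5) (6,2) (6,3) (6,4) (6,5)] -> total=8
Click 2 (5,2) count=2: revealed 0 new [(none)] -> total=8
Click 3 (6,5) count=1: revealed 0 new [(none)] -> total=8
Click 4 (0,6) count=2: revealed 1 new [(0,6)] -> total=9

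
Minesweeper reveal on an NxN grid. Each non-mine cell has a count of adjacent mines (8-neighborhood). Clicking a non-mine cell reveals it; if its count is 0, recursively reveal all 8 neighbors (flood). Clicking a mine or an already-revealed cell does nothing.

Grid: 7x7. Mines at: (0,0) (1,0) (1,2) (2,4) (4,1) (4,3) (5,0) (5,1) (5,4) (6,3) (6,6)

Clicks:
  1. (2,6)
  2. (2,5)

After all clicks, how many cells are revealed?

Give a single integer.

Click 1 (2,6) count=0: revealed 16 new [(0,3) (0,4) (0,5) (0,6) (1,3) (1,4) (1,5) (1,6) (2,5) (2,6) (3,5) (3,6) (4,5) (4,6) (5,5) (5,6)] -> total=16
Click 2 (2,5) count=1: revealed 0 new [(none)] -> total=16

Answer: 16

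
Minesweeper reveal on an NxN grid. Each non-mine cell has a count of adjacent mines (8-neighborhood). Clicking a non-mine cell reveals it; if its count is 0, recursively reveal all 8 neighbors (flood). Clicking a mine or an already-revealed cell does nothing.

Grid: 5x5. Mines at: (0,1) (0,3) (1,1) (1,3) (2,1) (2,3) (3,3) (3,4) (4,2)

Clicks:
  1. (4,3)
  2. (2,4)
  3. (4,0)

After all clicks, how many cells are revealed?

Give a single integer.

Answer: 6

Derivation:
Click 1 (4,3) count=3: revealed 1 new [(4,3)] -> total=1
Click 2 (2,4) count=4: revealed 1 new [(2,4)] -> total=2
Click 3 (4,0) count=0: revealed 4 new [(3,0) (3,1) (4,0) (4,1)] -> total=6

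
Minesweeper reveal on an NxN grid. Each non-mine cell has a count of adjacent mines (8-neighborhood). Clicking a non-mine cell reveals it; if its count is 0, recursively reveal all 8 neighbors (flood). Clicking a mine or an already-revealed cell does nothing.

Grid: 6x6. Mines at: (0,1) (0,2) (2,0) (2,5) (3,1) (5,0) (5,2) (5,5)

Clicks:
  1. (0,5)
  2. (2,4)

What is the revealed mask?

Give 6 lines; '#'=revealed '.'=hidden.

Answer: ...###
...###
....#.
......
......
......

Derivation:
Click 1 (0,5) count=0: revealed 6 new [(0,3) (0,4) (0,5) (1,3) (1,4) (1,5)] -> total=6
Click 2 (2,4) count=1: revealed 1 new [(2,4)] -> total=7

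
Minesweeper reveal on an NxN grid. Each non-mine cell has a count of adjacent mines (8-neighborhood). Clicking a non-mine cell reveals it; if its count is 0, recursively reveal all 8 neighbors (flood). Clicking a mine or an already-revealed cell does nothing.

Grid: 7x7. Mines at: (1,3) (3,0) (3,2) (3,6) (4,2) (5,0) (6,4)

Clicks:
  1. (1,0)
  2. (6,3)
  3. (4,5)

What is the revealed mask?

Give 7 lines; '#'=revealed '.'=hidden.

Click 1 (1,0) count=0: revealed 9 new [(0,0) (0,1) (0,2) (1,0) (1,1) (1,2) (2,0) (2,1) (2,2)] -> total=9
Click 2 (6,3) count=1: revealed 1 new [(6,3)] -> total=10
Click 3 (4,5) count=1: revealed 1 new [(4,5)] -> total=11

Answer: ###....
###....
###....
.......
.....#.
.......
...#...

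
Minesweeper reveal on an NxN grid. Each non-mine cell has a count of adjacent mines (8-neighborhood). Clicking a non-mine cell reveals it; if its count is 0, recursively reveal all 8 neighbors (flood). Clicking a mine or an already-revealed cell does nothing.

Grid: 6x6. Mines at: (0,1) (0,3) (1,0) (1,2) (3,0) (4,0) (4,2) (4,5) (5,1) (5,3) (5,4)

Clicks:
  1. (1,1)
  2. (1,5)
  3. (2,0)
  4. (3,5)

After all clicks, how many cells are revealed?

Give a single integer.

Answer: 13

Derivation:
Click 1 (1,1) count=3: revealed 1 new [(1,1)] -> total=1
Click 2 (1,5) count=0: revealed 11 new [(0,4) (0,5) (1,3) (1,4) (1,5) (2,3) (2,4) (2,5) (3,3) (3,4) (3,5)] -> total=12
Click 3 (2,0) count=2: revealed 1 new [(2,0)] -> total=13
Click 4 (3,5) count=1: revealed 0 new [(none)] -> total=13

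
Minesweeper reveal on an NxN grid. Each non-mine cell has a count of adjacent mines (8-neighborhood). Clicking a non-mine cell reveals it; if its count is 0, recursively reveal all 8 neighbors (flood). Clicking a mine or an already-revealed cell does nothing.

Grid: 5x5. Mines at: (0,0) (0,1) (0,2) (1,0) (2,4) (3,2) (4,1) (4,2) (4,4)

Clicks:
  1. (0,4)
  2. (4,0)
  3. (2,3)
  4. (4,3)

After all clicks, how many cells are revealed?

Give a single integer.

Click 1 (0,4) count=0: revealed 4 new [(0,3) (0,4) (1,3) (1,4)] -> total=4
Click 2 (4,0) count=1: revealed 1 new [(4,0)] -> total=5
Click 3 (2,3) count=2: revealed 1 new [(2,3)] -> total=6
Click 4 (4,3) count=3: revealed 1 new [(4,3)] -> total=7

Answer: 7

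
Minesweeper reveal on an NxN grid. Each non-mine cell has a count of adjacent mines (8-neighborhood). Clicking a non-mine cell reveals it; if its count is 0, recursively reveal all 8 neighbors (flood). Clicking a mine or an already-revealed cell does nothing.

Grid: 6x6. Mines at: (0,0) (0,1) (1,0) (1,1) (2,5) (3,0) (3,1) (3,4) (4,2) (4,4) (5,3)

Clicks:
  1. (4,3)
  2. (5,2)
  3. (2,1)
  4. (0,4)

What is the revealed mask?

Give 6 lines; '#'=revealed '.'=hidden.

Answer: ..####
..####
.####.
......
...#..
..#...

Derivation:
Click 1 (4,3) count=4: revealed 1 new [(4,3)] -> total=1
Click 2 (5,2) count=2: revealed 1 new [(5,2)] -> total=2
Click 3 (2,1) count=4: revealed 1 new [(2,1)] -> total=3
Click 4 (0,4) count=0: revealed 11 new [(0,2) (0,3) (0,4) (0,5) (1,2) (1,3) (1,4) (1,5) (2,2) (2,3) (2,4)] -> total=14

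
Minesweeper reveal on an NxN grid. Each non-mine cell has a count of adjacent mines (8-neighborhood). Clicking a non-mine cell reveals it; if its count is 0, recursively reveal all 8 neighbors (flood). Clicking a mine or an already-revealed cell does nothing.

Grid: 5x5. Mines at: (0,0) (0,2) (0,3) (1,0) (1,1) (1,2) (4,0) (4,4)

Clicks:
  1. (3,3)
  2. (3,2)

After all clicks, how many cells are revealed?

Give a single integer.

Click 1 (3,3) count=1: revealed 1 new [(3,3)] -> total=1
Click 2 (3,2) count=0: revealed 8 new [(2,1) (2,2) (2,3) (3,1) (3,2) (4,1) (4,2) (4,3)] -> total=9

Answer: 9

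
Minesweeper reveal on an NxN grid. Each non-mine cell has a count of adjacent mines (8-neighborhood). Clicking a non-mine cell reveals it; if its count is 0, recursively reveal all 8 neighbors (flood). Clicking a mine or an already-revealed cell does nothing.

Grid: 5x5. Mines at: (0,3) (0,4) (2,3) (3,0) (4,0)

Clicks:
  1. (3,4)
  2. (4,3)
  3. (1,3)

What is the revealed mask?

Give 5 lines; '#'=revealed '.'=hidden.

Answer: .....
...#.
.....
.####
.####

Derivation:
Click 1 (3,4) count=1: revealed 1 new [(3,4)] -> total=1
Click 2 (4,3) count=0: revealed 7 new [(3,1) (3,2) (3,3) (4,1) (4,2) (4,3) (4,4)] -> total=8
Click 3 (1,3) count=3: revealed 1 new [(1,3)] -> total=9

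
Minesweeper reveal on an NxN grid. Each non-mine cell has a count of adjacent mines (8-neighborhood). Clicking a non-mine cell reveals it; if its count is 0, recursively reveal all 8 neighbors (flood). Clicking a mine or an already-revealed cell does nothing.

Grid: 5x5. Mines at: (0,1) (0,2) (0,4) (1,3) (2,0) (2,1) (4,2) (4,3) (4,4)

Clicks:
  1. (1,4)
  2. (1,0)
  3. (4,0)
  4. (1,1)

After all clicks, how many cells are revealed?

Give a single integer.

Click 1 (1,4) count=2: revealed 1 new [(1,4)] -> total=1
Click 2 (1,0) count=3: revealed 1 new [(1,0)] -> total=2
Click 3 (4,0) count=0: revealed 4 new [(3,0) (3,1) (4,0) (4,1)] -> total=6
Click 4 (1,1) count=4: revealed 1 new [(1,1)] -> total=7

Answer: 7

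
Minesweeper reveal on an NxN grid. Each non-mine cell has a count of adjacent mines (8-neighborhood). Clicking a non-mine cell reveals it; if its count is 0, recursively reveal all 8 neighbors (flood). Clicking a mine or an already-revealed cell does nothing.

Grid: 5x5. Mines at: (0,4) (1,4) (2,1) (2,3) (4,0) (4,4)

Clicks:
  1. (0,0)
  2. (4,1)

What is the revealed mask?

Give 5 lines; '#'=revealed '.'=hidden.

Click 1 (0,0) count=0: revealed 8 new [(0,0) (0,1) (0,2) (0,3) (1,0) (1,1) (1,2) (1,3)] -> total=8
Click 2 (4,1) count=1: revealed 1 new [(4,1)] -> total=9

Answer: ####.
####.
.....
.....
.#...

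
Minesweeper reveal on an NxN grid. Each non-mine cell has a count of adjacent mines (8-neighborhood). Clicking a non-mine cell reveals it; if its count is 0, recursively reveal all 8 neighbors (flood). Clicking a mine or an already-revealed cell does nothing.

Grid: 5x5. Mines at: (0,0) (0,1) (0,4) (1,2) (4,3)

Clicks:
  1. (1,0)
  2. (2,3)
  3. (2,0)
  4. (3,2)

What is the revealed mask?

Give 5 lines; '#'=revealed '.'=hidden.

Click 1 (1,0) count=2: revealed 1 new [(1,0)] -> total=1
Click 2 (2,3) count=1: revealed 1 new [(2,3)] -> total=2
Click 3 (2,0) count=0: revealed 10 new [(1,1) (2,0) (2,1) (2,2) (3,0) (3,1) (3,2) (4,0) (4,1) (4,2)] -> total=12
Click 4 (3,2) count=1: revealed 0 new [(none)] -> total=12

Answer: .....
##...
####.
###..
###..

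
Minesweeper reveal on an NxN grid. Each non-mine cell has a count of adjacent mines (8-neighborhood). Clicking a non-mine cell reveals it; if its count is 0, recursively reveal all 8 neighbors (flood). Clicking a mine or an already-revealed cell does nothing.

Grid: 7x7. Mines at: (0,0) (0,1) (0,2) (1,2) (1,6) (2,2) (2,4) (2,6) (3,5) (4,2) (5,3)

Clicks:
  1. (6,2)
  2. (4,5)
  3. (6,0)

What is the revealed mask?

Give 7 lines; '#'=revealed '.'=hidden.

Answer: .......
##.....
##.....
##.....
##...#.
###....
###....

Derivation:
Click 1 (6,2) count=1: revealed 1 new [(6,2)] -> total=1
Click 2 (4,5) count=1: revealed 1 new [(4,5)] -> total=2
Click 3 (6,0) count=0: revealed 13 new [(1,0) (1,1) (2,0) (2,1) (3,0) (3,1) (4,0) (4,1) (5,0) (5,1) (5,2) (6,0) (6,1)] -> total=15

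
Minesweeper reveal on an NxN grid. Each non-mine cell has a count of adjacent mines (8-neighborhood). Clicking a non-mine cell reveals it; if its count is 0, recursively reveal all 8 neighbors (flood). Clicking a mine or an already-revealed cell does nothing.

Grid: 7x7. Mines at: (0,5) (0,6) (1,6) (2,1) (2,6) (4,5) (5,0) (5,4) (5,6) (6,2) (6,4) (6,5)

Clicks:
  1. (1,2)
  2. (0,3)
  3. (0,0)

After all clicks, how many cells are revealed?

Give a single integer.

Click 1 (1,2) count=1: revealed 1 new [(1,2)] -> total=1
Click 2 (0,3) count=0: revealed 26 new [(0,0) (0,1) (0,2) (0,3) (0,4) (1,0) (1,1) (1,3) (1,4) (1,5) (2,2) (2,3) (2,4) (2,5) (3,1) (3,2) (3,3) (3,4) (3,5) (4,1) (4,2) (4,3) (4,4) (5,1) (5,2) (5,3)] -> total=27
Click 3 (0,0) count=0: revealed 0 new [(none)] -> total=27

Answer: 27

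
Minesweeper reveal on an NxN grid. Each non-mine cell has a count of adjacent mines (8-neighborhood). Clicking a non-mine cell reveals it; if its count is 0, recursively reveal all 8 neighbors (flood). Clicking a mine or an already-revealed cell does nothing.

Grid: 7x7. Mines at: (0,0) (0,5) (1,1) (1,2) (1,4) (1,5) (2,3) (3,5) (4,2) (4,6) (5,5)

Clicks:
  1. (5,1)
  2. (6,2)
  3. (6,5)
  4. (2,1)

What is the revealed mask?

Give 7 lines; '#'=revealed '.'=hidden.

Click 1 (5,1) count=1: revealed 1 new [(5,1)] -> total=1
Click 2 (6,2) count=0: revealed 15 new [(2,0) (2,1) (3,0) (3,1) (4,0) (4,1) (5,0) (5,2) (5,3) (5,4) (6,0) (6,1) (6,2) (6,3) (6,4)] -> total=16
Click 3 (6,5) count=1: revealed 1 new [(6,5)] -> total=17
Click 4 (2,1) count=2: revealed 0 new [(none)] -> total=17

Answer: .......
.......
##.....
##.....
##.....
#####..
######.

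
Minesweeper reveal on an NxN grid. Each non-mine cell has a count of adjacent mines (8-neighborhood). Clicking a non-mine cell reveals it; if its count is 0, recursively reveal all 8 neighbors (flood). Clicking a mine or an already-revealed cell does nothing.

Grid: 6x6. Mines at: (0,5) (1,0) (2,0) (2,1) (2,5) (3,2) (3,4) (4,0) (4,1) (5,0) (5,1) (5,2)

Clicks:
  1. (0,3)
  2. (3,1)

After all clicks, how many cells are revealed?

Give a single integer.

Click 1 (0,3) count=0: revealed 11 new [(0,1) (0,2) (0,3) (0,4) (1,1) (1,2) (1,3) (1,4) (2,2) (2,3) (2,4)] -> total=11
Click 2 (3,1) count=5: revealed 1 new [(3,1)] -> total=12

Answer: 12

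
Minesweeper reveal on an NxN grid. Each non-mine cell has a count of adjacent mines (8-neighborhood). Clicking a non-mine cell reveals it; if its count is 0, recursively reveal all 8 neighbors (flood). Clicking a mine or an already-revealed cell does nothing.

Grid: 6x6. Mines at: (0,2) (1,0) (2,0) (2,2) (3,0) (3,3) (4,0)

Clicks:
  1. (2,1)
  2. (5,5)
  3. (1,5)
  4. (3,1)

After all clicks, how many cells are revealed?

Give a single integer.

Answer: 23

Derivation:
Click 1 (2,1) count=4: revealed 1 new [(2,1)] -> total=1
Click 2 (5,5) count=0: revealed 21 new [(0,3) (0,4) (0,5) (1,3) (1,4) (1,5) (2,3) (2,4) (2,5) (3,4) (3,5) (4,1) (4,2) (4,3) (4,4) (4,5) (5,1) (5,2) (5,3) (5,4) (5,5)] -> total=22
Click 3 (1,5) count=0: revealed 0 new [(none)] -> total=22
Click 4 (3,1) count=4: revealed 1 new [(3,1)] -> total=23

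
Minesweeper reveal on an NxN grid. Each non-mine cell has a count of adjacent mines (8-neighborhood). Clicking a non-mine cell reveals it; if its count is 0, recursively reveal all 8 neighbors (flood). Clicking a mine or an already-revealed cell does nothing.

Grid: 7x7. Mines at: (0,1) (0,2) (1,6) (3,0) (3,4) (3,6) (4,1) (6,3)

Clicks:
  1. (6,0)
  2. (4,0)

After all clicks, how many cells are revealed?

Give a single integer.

Answer: 7

Derivation:
Click 1 (6,0) count=0: revealed 6 new [(5,0) (5,1) (5,2) (6,0) (6,1) (6,2)] -> total=6
Click 2 (4,0) count=2: revealed 1 new [(4,0)] -> total=7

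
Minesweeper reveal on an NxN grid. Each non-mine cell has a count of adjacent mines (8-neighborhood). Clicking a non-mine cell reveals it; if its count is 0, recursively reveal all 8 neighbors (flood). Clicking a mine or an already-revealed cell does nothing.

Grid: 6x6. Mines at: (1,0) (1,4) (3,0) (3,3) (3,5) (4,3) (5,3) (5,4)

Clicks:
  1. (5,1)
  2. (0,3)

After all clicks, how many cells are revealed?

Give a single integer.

Click 1 (5,1) count=0: revealed 6 new [(4,0) (4,1) (4,2) (5,0) (5,1) (5,2)] -> total=6
Click 2 (0,3) count=1: revealed 1 new [(0,3)] -> total=7

Answer: 7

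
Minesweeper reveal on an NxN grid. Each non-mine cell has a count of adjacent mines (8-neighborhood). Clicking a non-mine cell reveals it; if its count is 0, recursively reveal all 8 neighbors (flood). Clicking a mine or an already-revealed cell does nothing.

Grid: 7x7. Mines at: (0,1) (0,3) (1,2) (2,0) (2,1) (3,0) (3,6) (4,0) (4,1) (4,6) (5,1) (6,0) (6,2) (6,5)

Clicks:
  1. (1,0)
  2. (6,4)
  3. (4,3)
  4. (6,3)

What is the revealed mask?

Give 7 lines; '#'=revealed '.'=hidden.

Answer: ....###
#..####
..#####
..####.
..####.
..####.
...##..

Derivation:
Click 1 (1,0) count=3: revealed 1 new [(1,0)] -> total=1
Click 2 (6,4) count=1: revealed 1 new [(6,4)] -> total=2
Click 3 (4,3) count=0: revealed 24 new [(0,4) (0,5) (0,6) (1,3) (1,4) (1,5) (1,6) (2,2) (2,3) (2,4) (2,5) (2,6) (3,2) (3,3) (3,4) (3,5) (4,2) (4,3) (4,4) (4,5) (5,2) (5,3) (5,4) (5,5)] -> total=26
Click 4 (6,3) count=1: revealed 1 new [(6,3)] -> total=27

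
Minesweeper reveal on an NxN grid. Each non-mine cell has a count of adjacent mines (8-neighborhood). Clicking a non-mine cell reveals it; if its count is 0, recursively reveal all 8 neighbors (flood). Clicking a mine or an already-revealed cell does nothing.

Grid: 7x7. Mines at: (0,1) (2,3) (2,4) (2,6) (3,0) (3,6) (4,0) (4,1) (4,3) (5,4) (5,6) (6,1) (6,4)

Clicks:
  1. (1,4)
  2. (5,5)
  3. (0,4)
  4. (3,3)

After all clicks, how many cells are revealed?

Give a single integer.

Click 1 (1,4) count=2: revealed 1 new [(1,4)] -> total=1
Click 2 (5,5) count=3: revealed 1 new [(5,5)] -> total=2
Click 3 (0,4) count=0: revealed 9 new [(0,2) (0,3) (0,4) (0,5) (0,6) (1,2) (1,3) (1,5) (1,6)] -> total=11
Click 4 (3,3) count=3: revealed 1 new [(3,3)] -> total=12

Answer: 12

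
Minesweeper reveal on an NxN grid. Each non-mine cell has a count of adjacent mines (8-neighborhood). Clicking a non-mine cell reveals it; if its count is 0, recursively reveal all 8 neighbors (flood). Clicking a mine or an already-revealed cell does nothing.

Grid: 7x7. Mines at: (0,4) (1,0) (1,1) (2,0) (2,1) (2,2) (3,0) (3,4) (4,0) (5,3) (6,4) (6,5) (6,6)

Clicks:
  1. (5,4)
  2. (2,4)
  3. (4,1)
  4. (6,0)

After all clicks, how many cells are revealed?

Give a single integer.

Click 1 (5,4) count=3: revealed 1 new [(5,4)] -> total=1
Click 2 (2,4) count=1: revealed 1 new [(2,4)] -> total=2
Click 3 (4,1) count=2: revealed 1 new [(4,1)] -> total=3
Click 4 (6,0) count=0: revealed 6 new [(5,0) (5,1) (5,2) (6,0) (6,1) (6,2)] -> total=9

Answer: 9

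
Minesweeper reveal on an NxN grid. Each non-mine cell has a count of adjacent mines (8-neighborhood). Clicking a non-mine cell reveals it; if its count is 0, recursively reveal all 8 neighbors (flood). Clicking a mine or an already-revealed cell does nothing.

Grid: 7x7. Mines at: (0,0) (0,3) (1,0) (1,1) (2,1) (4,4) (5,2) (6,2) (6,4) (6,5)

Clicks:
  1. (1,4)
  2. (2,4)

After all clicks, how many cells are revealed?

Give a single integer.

Answer: 22

Derivation:
Click 1 (1,4) count=1: revealed 1 new [(1,4)] -> total=1
Click 2 (2,4) count=0: revealed 21 new [(0,4) (0,5) (0,6) (1,2) (1,3) (1,5) (1,6) (2,2) (2,3) (2,4) (2,5) (2,6) (3,2) (3,3) (3,4) (3,5) (3,6) (4,5) (4,6) (5,5) (5,6)] -> total=22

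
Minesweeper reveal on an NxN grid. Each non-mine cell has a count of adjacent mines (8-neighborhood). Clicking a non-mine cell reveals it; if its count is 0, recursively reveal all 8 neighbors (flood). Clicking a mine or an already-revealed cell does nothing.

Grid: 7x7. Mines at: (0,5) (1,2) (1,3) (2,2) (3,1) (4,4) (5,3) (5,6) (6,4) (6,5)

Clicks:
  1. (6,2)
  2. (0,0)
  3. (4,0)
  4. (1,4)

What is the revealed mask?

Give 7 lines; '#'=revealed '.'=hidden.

Click 1 (6,2) count=1: revealed 1 new [(6,2)] -> total=1
Click 2 (0,0) count=0: revealed 6 new [(0,0) (0,1) (1,0) (1,1) (2,0) (2,1)] -> total=7
Click 3 (4,0) count=1: revealed 1 new [(4,0)] -> total=8
Click 4 (1,4) count=2: revealed 1 new [(1,4)] -> total=9

Answer: ##.....
##..#..
##.....
.......
#......
.......
..#....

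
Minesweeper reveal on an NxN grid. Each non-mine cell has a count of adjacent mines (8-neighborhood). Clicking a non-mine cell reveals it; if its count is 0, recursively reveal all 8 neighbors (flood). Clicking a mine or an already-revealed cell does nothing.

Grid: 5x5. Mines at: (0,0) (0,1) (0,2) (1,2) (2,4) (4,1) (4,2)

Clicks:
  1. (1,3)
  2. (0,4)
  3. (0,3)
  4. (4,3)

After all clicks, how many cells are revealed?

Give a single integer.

Click 1 (1,3) count=3: revealed 1 new [(1,3)] -> total=1
Click 2 (0,4) count=0: revealed 3 new [(0,3) (0,4) (1,4)] -> total=4
Click 3 (0,3) count=2: revealed 0 new [(none)] -> total=4
Click 4 (4,3) count=1: revealed 1 new [(4,3)] -> total=5

Answer: 5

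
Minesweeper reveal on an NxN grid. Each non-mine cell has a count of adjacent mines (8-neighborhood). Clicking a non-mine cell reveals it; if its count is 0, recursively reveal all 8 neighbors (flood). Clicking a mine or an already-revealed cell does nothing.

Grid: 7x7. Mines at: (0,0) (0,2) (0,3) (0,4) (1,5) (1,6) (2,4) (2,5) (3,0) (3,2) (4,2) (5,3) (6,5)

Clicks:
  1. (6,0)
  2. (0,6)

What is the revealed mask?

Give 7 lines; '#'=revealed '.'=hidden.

Click 1 (6,0) count=0: revealed 8 new [(4,0) (4,1) (5,0) (5,1) (5,2) (6,0) (6,1) (6,2)] -> total=8
Click 2 (0,6) count=2: revealed 1 new [(0,6)] -> total=9

Answer: ......#
.......
.......
.......
##.....
###....
###....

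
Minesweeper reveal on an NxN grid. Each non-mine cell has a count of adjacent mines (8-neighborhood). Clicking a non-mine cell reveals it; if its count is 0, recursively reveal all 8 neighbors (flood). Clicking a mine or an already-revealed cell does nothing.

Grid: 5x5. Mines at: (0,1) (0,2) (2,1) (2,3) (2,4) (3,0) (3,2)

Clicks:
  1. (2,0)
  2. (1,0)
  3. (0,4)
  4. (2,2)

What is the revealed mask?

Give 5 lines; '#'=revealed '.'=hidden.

Answer: ...##
#..##
#.#..
.....
.....

Derivation:
Click 1 (2,0) count=2: revealed 1 new [(2,0)] -> total=1
Click 2 (1,0) count=2: revealed 1 new [(1,0)] -> total=2
Click 3 (0,4) count=0: revealed 4 new [(0,3) (0,4) (1,3) (1,4)] -> total=6
Click 4 (2,2) count=3: revealed 1 new [(2,2)] -> total=7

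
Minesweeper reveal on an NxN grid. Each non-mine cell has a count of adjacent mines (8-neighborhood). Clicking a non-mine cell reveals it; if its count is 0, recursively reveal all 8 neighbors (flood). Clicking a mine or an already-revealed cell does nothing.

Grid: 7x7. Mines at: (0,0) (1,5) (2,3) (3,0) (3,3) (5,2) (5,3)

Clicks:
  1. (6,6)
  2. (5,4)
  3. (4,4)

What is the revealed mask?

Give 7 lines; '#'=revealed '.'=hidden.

Answer: .......
.......
....###
....###
....###
....###
....###

Derivation:
Click 1 (6,6) count=0: revealed 15 new [(2,4) (2,5) (2,6) (3,4) (3,5) (3,6) (4,4) (4,5) (4,6) (5,4) (5,5) (5,6) (6,4) (6,5) (6,6)] -> total=15
Click 2 (5,4) count=1: revealed 0 new [(none)] -> total=15
Click 3 (4,4) count=2: revealed 0 new [(none)] -> total=15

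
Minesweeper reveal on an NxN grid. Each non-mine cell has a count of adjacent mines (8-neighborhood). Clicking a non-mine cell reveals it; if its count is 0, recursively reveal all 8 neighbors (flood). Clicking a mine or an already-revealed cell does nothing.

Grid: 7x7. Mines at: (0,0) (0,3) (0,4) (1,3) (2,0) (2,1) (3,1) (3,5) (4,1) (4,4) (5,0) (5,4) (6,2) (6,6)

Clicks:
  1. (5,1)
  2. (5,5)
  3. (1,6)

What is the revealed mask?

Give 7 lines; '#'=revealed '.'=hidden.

Answer: .....##
.....##
.....##
.......
.......
.#...#.
.......

Derivation:
Click 1 (5,1) count=3: revealed 1 new [(5,1)] -> total=1
Click 2 (5,5) count=3: revealed 1 new [(5,5)] -> total=2
Click 3 (1,6) count=0: revealed 6 new [(0,5) (0,6) (1,5) (1,6) (2,5) (2,6)] -> total=8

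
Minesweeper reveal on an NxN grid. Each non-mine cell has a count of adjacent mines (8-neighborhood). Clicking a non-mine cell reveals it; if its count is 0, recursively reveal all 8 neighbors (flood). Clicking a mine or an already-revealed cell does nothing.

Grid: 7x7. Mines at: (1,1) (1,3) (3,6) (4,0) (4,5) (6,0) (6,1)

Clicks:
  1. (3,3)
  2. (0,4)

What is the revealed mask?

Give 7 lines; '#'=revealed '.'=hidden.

Click 1 (3,3) count=0: revealed 23 new [(2,1) (2,2) (2,3) (2,4) (3,1) (3,2) (3,3) (3,4) (4,1) (4,2) (4,3) (4,4) (5,1) (5,2) (5,3) (5,4) (5,5) (5,6) (6,2) (6,3) (6,4) (6,5) (6,6)] -> total=23
Click 2 (0,4) count=1: revealed 1 new [(0,4)] -> total=24

Answer: ....#..
.......
.####..
.####..
.####..
.######
..#####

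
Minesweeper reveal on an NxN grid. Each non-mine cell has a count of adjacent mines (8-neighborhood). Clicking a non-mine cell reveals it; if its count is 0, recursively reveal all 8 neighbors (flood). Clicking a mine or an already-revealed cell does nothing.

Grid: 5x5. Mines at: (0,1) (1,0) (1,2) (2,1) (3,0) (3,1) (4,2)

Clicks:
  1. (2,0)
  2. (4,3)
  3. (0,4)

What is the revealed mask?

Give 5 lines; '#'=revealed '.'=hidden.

Click 1 (2,0) count=4: revealed 1 new [(2,0)] -> total=1
Click 2 (4,3) count=1: revealed 1 new [(4,3)] -> total=2
Click 3 (0,4) count=0: revealed 9 new [(0,3) (0,4) (1,3) (1,4) (2,3) (2,4) (3,3) (3,4) (4,4)] -> total=11

Answer: ...##
...##
#..##
...##
...##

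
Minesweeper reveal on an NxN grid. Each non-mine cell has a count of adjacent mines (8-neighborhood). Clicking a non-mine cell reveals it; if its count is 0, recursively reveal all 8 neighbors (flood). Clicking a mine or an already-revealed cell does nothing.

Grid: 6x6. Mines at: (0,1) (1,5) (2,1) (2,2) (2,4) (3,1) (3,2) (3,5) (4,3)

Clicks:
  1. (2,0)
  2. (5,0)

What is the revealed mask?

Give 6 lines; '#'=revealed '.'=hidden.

Click 1 (2,0) count=2: revealed 1 new [(2,0)] -> total=1
Click 2 (5,0) count=0: revealed 6 new [(4,0) (4,1) (4,2) (5,0) (5,1) (5,2)] -> total=7

Answer: ......
......
#.....
......
###...
###...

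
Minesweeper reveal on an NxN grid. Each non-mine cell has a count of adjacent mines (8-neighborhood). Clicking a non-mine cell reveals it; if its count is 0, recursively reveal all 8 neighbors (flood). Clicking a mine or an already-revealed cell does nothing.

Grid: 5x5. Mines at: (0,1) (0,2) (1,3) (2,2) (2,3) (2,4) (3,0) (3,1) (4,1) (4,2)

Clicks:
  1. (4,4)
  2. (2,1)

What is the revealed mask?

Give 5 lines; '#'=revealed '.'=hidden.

Click 1 (4,4) count=0: revealed 4 new [(3,3) (3,4) (4,3) (4,4)] -> total=4
Click 2 (2,1) count=3: revealed 1 new [(2,1)] -> total=5

Answer: .....
.....
.#...
...##
...##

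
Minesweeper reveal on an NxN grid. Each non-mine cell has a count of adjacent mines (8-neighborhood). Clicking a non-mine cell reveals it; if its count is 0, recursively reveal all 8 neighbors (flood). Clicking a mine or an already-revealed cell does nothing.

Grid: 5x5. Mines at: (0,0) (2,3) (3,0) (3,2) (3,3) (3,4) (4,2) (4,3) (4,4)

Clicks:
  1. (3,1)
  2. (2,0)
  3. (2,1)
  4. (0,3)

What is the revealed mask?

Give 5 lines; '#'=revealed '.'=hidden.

Answer: .####
.####
##...
.#...
.....

Derivation:
Click 1 (3,1) count=3: revealed 1 new [(3,1)] -> total=1
Click 2 (2,0) count=1: revealed 1 new [(2,0)] -> total=2
Click 3 (2,1) count=2: revealed 1 new [(2,1)] -> total=3
Click 4 (0,3) count=0: revealed 8 new [(0,1) (0,2) (0,3) (0,4) (1,1) (1,2) (1,3) (1,4)] -> total=11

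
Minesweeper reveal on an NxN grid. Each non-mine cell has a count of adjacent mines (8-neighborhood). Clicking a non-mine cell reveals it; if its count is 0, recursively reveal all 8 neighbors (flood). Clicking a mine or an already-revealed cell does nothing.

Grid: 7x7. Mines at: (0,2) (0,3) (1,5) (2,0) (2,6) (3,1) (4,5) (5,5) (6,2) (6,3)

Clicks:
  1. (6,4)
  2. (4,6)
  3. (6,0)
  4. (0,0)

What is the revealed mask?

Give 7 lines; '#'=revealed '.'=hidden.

Answer: ##.....
##.....
.......
.......
##....#
##.....
##..#..

Derivation:
Click 1 (6,4) count=2: revealed 1 new [(6,4)] -> total=1
Click 2 (4,6) count=2: revealed 1 new [(4,6)] -> total=2
Click 3 (6,0) count=0: revealed 6 new [(4,0) (4,1) (5,0) (5,1) (6,0) (6,1)] -> total=8
Click 4 (0,0) count=0: revealed 4 new [(0,0) (0,1) (1,0) (1,1)] -> total=12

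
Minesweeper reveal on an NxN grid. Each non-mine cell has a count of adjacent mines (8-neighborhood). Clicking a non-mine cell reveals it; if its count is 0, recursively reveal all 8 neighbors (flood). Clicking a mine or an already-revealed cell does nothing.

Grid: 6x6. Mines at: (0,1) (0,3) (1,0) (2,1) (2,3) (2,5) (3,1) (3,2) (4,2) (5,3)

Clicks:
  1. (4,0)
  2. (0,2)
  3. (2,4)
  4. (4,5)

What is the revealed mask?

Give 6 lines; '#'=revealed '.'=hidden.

Answer: ..#...
......
....#.
....##
#...##
....##

Derivation:
Click 1 (4,0) count=1: revealed 1 new [(4,0)] -> total=1
Click 2 (0,2) count=2: revealed 1 new [(0,2)] -> total=2
Click 3 (2,4) count=2: revealed 1 new [(2,4)] -> total=3
Click 4 (4,5) count=0: revealed 6 new [(3,4) (3,5) (4,4) (4,5) (5,4) (5,5)] -> total=9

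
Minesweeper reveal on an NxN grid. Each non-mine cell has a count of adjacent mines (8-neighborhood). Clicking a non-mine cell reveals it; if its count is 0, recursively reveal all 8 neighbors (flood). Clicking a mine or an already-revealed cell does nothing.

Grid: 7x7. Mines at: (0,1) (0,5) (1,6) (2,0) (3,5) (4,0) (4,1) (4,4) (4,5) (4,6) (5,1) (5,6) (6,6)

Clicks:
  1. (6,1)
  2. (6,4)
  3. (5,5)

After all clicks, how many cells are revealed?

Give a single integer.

Answer: 9

Derivation:
Click 1 (6,1) count=1: revealed 1 new [(6,1)] -> total=1
Click 2 (6,4) count=0: revealed 8 new [(5,2) (5,3) (5,4) (5,5) (6,2) (6,3) (6,4) (6,5)] -> total=9
Click 3 (5,5) count=5: revealed 0 new [(none)] -> total=9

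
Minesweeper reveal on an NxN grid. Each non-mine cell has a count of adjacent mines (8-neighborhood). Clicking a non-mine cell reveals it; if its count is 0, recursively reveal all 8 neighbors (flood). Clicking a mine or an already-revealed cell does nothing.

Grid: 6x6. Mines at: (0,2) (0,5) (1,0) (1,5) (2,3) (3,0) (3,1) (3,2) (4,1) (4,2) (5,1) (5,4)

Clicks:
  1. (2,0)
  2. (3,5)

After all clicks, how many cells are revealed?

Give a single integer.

Click 1 (2,0) count=3: revealed 1 new [(2,0)] -> total=1
Click 2 (3,5) count=0: revealed 6 new [(2,4) (2,5) (3,4) (3,5) (4,4) (4,5)] -> total=7

Answer: 7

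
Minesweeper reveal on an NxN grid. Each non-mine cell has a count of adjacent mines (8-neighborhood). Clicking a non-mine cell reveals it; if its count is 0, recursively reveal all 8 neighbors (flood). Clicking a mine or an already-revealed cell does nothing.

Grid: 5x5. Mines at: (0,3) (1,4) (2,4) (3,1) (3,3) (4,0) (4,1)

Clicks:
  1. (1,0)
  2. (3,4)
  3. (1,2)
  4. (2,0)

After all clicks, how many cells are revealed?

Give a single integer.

Click 1 (1,0) count=0: revealed 9 new [(0,0) (0,1) (0,2) (1,0) (1,1) (1,2) (2,0) (2,1) (2,2)] -> total=9
Click 2 (3,4) count=2: revealed 1 new [(3,4)] -> total=10
Click 3 (1,2) count=1: revealed 0 new [(none)] -> total=10
Click 4 (2,0) count=1: revealed 0 new [(none)] -> total=10

Answer: 10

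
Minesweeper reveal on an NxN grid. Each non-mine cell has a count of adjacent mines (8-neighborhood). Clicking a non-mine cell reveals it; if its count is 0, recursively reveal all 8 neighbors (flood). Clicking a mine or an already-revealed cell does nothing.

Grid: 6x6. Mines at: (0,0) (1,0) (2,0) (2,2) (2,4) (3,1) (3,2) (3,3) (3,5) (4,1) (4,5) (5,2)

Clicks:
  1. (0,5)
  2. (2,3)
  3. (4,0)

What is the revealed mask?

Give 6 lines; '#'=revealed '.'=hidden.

Answer: .#####
.#####
...#..
......
#.....
......

Derivation:
Click 1 (0,5) count=0: revealed 10 new [(0,1) (0,2) (0,3) (0,4) (0,5) (1,1) (1,2) (1,3) (1,4) (1,5)] -> total=10
Click 2 (2,3) count=4: revealed 1 new [(2,3)] -> total=11
Click 3 (4,0) count=2: revealed 1 new [(4,0)] -> total=12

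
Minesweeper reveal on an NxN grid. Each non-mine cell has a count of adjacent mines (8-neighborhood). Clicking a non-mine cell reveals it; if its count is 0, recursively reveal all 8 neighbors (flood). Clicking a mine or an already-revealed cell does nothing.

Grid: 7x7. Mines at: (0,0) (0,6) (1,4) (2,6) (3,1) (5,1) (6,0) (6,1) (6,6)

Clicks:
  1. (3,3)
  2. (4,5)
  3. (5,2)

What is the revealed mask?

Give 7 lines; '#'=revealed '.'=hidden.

Answer: .......
.......
..####.
..#####
..#####
..#####
..####.

Derivation:
Click 1 (3,3) count=0: revealed 23 new [(2,2) (2,3) (2,4) (2,5) (3,2) (3,3) (3,4) (3,5) (3,6) (4,2) (4,3) (4,4) (4,5) (4,6) (5,2) (5,3) (5,4) (5,5) (5,6) (6,2) (6,3) (6,4) (6,5)] -> total=23
Click 2 (4,5) count=0: revealed 0 new [(none)] -> total=23
Click 3 (5,2) count=2: revealed 0 new [(none)] -> total=23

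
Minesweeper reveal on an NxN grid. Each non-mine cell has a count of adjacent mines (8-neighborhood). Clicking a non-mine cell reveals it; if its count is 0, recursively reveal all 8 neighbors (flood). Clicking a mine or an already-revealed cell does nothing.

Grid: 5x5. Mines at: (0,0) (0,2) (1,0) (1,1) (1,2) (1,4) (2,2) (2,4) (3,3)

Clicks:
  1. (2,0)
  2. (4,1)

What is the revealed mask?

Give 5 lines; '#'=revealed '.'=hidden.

Click 1 (2,0) count=2: revealed 1 new [(2,0)] -> total=1
Click 2 (4,1) count=0: revealed 7 new [(2,1) (3,0) (3,1) (3,2) (4,0) (4,1) (4,2)] -> total=8

Answer: .....
.....
##...
###..
###..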